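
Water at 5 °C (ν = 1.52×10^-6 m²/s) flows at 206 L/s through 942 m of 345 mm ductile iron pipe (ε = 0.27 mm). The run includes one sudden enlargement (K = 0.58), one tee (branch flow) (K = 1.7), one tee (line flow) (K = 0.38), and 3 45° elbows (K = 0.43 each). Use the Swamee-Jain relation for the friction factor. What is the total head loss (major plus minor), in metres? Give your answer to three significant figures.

H_L ≈ 14.1 m

V = 4Q/(πD²) = 2.204 m/s; V²/2g = 0.2475 m
Re = 5.00×10^5, ε/D = 7.83×10^-4 → f = 0.01934 (Swamee-Jain)
Major: h_f = f(L/D)·V²/2g = 0.01934·2730·0.2475 = 13.07 m
Minor: ΣK = 3.95; h_m = ΣK·V²/2g = 0.9776 m
Total H_L = 13.07 + 0.9776 = 14.05 m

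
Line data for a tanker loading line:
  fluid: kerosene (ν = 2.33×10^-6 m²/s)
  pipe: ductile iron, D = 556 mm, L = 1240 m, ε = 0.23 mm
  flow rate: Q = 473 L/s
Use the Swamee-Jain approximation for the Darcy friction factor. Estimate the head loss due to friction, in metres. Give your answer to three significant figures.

V = 4Q/(πD²) = 4·0.473/(π·0.556²) = 1.948 m/s
Re = VD/ν = 1.948·0.556/2.33×10^-6 = 4.65×10^5 → turbulent
ε/D = 0.23/556 = 4.14×10^-4
Swamee-Jain: f = 0.01728
h_f = f(L/D)V²/(2g) = 0.01728·(1240/0.556)·1.948²/(2·9.81) = 7.457 m

h_f ≈ 7.46 m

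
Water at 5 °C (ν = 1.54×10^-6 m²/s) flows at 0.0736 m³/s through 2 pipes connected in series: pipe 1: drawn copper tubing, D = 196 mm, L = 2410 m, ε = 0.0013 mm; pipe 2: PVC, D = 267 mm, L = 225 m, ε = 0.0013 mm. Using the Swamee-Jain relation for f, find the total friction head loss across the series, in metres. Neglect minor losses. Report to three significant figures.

H ≈ 54.7 m

Pipe 1: V = 2.439 m/s, Re = 3.10×10^5, ε/D = 6.63×10^-6, f = 0.01436, h_1 = f(L/D)V²/2g = 53.56 m
Pipe 2: V = 1.315 m/s, Re = 2.28×10^5, ε/D = 4.87×10^-6, f = 0.01519, h_2 = f(L/D)V²/2g = 1.128 m
Series → Q common, losses add: H = Σh = 54.69 m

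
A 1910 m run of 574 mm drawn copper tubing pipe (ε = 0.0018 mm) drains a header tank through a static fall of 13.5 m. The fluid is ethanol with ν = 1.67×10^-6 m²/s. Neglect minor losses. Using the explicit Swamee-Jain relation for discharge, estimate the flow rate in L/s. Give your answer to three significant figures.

Q ≈ 668 L/s

Swamee-Jain (Type II): Q = -0.965·√(gD⁵h_f/L)·ln[ε/(3.7D) + √(3.17ν²L/(gD³h_f))]
√(gD⁵h_f/L) = √(9.81·0.574⁵·13.5/1910) = 0.06573
ε/(3.7D) = 8.48×10^-7; √(3.17ν²L/(gD³h_f)) = 2.60×10^-5
Q = -0.965·0.06573·ln(2.681×10^-5) = 0.6677 m³/s
Check: V = 2.58 m/s, Re = 8.87×10^5, f = 0.01192, h_f = 13.5 m ≈ 13.5 m ✓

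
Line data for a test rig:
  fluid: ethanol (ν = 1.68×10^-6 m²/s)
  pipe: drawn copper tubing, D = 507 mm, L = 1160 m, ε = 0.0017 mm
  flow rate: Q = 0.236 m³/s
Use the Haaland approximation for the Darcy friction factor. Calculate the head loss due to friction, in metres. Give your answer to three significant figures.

V = 4Q/(πD²) = 4·0.236/(π·0.507²) = 1.169 m/s
Re = VD/ν = 1.169·0.507/1.68×10^-6 = 3.53×10^5 → turbulent
ε/D = 0.0017/507 = 3.35×10^-6
Haaland: f = 0.01395
h_f = f(L/D)V²/(2g) = 0.01395·(1160/0.507)·1.169²/(2·9.81) = 2.222 m

h_f ≈ 2.22 m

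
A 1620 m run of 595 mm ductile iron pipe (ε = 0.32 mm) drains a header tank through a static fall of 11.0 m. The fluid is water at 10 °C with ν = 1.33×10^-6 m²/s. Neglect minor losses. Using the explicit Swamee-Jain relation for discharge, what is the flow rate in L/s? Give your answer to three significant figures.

Swamee-Jain (Type II): Q = -0.965·√(gD⁵h_f/L)·ln[ε/(3.7D) + √(3.17ν²L/(gD³h_f))]
√(gD⁵h_f/L) = √(9.81·0.595⁵·11.0/1620) = 0.07048
ε/(3.7D) = 1.45×10^-4; √(3.17ν²L/(gD³h_f)) = 2.00×10^-5
Q = -0.965·0.07048·ln(1.653×10^-4) = 0.5922 m³/s
Check: V = 2.13 m/s, Re = 9.53×10^5, f = 0.01758, h_f = 11.1 m ≈ 11.0 m ✓

Q ≈ 592 L/s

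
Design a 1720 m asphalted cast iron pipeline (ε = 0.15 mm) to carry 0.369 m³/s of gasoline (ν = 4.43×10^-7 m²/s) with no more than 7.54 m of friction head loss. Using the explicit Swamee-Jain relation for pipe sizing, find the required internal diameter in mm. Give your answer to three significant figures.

D ≈ 531 mm

Swamee-Jain (Type III): D = 0.66·[ε^1.25·(LQ²/(gh_f))^4.75 + ν·Q^9.4·(L/(gh_f))^5.2]^0.04
LQ²/(gh_f) = 3.166; L/(gh_f) = 23.25
Term 1 = ε^1.25·(…)^4.75 = 0.00396; Term 2 = ν·Q^9.4·(…)^5.2 = 4.81×10^-4
D = 0.66·(0.00396 + 4.81×10^-4)^0.04 = 0.5314 m = 531 mm
Check: V = 1.66 m/s, Re = 2.00×10^6, f = 0.01522, h_f = 6.95 m ≈ 7.54 m ✓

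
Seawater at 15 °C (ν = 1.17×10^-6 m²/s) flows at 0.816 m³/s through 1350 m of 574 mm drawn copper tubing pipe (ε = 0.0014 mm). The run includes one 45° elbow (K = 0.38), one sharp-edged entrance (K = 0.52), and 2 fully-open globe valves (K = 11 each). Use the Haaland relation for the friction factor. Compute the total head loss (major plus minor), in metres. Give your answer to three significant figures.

H_L ≈ 24.5 m

V = 4Q/(πD²) = 3.153 m/s; V²/2g = 0.5068 m
Re = 1.55×10^6, ε/D = 2.44×10^-6 → f = 0.01083 (Haaland)
Major: h_f = f(L/D)·V²/2g = 0.01083·2352·0.5068 = 12.91 m
Minor: ΣK = 22.9; h_m = ΣK·V²/2g = 11.61 m
Total H_L = 12.91 + 11.61 = 24.52 m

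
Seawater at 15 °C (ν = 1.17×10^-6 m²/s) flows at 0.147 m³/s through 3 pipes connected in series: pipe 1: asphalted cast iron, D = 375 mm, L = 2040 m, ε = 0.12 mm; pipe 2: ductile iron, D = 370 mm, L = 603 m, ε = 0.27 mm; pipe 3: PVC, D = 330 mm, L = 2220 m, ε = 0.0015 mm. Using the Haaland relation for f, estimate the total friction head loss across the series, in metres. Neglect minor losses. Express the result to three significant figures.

Pipe 1: V = 1.331 m/s, Re = 4.27×10^5, ε/D = 3.20×10^-4, f = 0.01648, h_1 = f(L/D)V²/2g = 8.096 m
Pipe 2: V = 1.367 m/s, Re = 4.32×10^5, ε/D = 7.30×10^-4, f = 0.01900, h_2 = f(L/D)V²/2g = 2.949 m
Pipe 3: V = 1.719 m/s, Re = 4.85×10^5, ε/D = 4.55×10^-6, f = 0.01318, h_3 = f(L/D)V²/2g = 13.35 m
Series → Q common, losses add: H = Σh = 24.40 m

H ≈ 24.4 m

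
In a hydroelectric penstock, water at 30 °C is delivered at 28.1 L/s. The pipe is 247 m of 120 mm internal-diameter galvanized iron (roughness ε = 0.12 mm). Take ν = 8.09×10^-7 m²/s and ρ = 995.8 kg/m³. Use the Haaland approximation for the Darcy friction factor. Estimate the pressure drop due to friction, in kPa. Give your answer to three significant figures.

Δp ≈ 129 kPa

V = 4Q/(πD²) = 4·0.0281/(π·0.120²) = 2.485 m/s
Re = VD/ν = 2.485·0.120/8.09×10^-7 = 3.69×10^5 → turbulent
ε/D = 0.12/120 = 0.00100
Haaland: f = 0.02037
h_f = f(L/D)V²/(2g) = 0.02037·(247/0.120)·2.485²/(2·9.81) = 13.19 m
Δp = ρg·h_f = 995.8·9.81·13.19 = 128.9 kPa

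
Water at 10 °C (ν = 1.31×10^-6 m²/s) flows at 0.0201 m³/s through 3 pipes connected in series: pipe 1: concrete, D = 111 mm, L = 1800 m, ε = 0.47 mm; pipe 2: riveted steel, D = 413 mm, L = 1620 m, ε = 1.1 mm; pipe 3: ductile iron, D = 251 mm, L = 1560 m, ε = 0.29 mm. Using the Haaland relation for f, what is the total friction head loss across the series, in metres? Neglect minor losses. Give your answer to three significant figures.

H ≈ 107 m

Pipe 1: V = 2.077 m/s, Re = 1.76×10^5, ε/D = 0.00423, f = 0.02950, h_1 = f(L/D)V²/2g = 105.2 m
Pipe 2: V = 0.1500 m/s, Re = 4.73×10^4, ε/D = 0.00266, f = 0.02788, h_2 = f(L/D)V²/2g = 0.1255 m
Pipe 3: V = 0.4062 m/s, Re = 7.78×10^4, ε/D = 0.00116, f = 0.02300, h_3 = f(L/D)V²/2g = 1.202 m
Series → Q common, losses add: H = Σh = 106.5 m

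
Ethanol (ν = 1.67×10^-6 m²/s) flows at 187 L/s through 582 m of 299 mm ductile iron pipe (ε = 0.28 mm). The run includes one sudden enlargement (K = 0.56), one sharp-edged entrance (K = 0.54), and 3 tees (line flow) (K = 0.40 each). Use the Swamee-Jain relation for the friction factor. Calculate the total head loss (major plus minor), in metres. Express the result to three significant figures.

V = 4Q/(πD²) = 2.663 m/s; V²/2g = 0.3615 m
Re = 4.77×10^5, ε/D = 9.36×10^-4 → f = 0.02010 (Swamee-Jain)
Major: h_f = f(L/D)·V²/2g = 0.02010·1946·0.3615 = 14.15 m
Minor: ΣK = 2.30; h_m = ΣK·V²/2g = 0.8315 m
Total H_L = 14.15 + 0.8315 = 14.98 m

H_L ≈ 15.0 m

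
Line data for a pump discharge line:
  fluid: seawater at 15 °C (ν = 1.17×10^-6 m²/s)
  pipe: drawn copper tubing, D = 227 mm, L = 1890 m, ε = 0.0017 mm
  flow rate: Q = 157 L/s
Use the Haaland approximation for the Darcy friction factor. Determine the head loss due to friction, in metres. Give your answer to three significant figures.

h_f ≈ 78.4 m

V = 4Q/(πD²) = 4·0.157/(π·0.227²) = 3.879 m/s
Re = VD/ν = 3.879·0.227/1.17×10^-6 = 7.53×10^5 → turbulent
ε/D = 0.0017/227 = 7.49×10^-6
Haaland: f = 0.01227
h_f = f(L/D)V²/(2g) = 0.01227·(1890/0.227)·3.879²/(2·9.81) = 78.35 m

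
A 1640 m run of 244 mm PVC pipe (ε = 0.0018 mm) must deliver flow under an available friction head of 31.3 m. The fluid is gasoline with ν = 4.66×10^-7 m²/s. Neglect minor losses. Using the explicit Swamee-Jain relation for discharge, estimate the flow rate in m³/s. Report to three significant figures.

Swamee-Jain (Type II): Q = -0.965·√(gD⁵h_f/L)·ln[ε/(3.7D) + √(3.17ν²L/(gD³h_f))]
√(gD⁵h_f/L) = √(9.81·0.244⁵·31.3/1640) = 0.01273
ε/(3.7D) = 1.99×10^-6; √(3.17ν²L/(gD³h_f)) = 1.59×10^-5
Q = -0.965·0.01273·ln(1.790×10^-5) = 0.1342 m³/s
Check: V = 2.87 m/s, Re = 1.50×10^6, f = 0.01109, h_f = 31.3 m ≈ 31.3 m ✓

Q ≈ 0.134 m³/s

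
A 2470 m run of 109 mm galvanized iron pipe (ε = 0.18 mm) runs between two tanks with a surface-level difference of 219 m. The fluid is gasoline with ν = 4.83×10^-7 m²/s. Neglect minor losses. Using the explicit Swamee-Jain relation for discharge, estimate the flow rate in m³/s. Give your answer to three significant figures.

Q ≈ 0.0270 m³/s

Swamee-Jain (Type II): Q = -0.965·√(gD⁵h_f/L)·ln[ε/(3.7D) + √(3.17ν²L/(gD³h_f))]
√(gD⁵h_f/L) = √(9.81·0.109⁵·219/2470) = 0.003658
ε/(3.7D) = 4.46×10^-4; √(3.17ν²L/(gD³h_f)) = 2.56×10^-5
Q = -0.965·0.003658·ln(4.719×10^-4) = 0.02704 m³/s
Check: V = 2.90 m/s, Re = 6.54×10^5, f = 0.02270, h_f = 220 m ≈ 219 m ✓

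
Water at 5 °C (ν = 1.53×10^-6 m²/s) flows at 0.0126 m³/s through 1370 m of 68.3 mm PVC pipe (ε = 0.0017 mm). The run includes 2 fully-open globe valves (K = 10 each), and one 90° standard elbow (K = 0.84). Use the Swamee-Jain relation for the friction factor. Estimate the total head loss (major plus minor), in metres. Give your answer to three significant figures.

H_L ≈ 213 m

V = 4Q/(πD²) = 3.439 m/s; V²/2g = 0.6028 m
Re = 1.54×10^5, ε/D = 2.49×10^-5 → f = 0.01656 (Swamee-Jain)
Major: h_f = f(L/D)·V²/2g = 0.01656·20059·0.6028 = 200.2 m
Minor: ΣK = 20.8; h_m = ΣK·V²/2g = 12.56 m
Total H_L = 200.2 + 12.56 = 212.8 m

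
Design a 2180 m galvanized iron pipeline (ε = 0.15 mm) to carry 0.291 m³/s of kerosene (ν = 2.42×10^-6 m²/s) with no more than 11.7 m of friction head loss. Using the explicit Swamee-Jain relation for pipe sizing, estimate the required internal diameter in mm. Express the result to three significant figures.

Swamee-Jain (Type III): D = 0.66·[ε^1.25·(LQ²/(gh_f))^4.75 + ν·Q^9.4·(L/(gh_f))^5.2]^0.04
LQ²/(gh_f) = 1.608; L/(gh_f) = 18.99
Term 1 = ε^1.25·(…)^4.75 = 1.59×10^-4; Term 2 = ν·Q^9.4·(…)^5.2 = 9.84×10^-5
D = 0.66·(1.59×10^-4 + 9.84×10^-5)^0.04 = 0.4742 m = 474 mm
Check: V = 1.65 m/s, Re = 3.23×10^5, f = 0.01706, h_f = 10.9 m ≈ 11.7 m ✓

D ≈ 474 mm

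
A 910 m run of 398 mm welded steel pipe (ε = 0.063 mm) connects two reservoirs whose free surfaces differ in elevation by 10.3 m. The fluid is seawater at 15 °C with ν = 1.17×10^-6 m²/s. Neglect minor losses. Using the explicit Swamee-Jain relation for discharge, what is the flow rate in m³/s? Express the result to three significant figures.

Swamee-Jain (Type II): Q = -0.965·√(gD⁵h_f/L)·ln[ε/(3.7D) + √(3.17ν²L/(gD³h_f))]
√(gD⁵h_f/L) = √(9.81·0.398⁵·10.3/910) = 0.03330
ε/(3.7D) = 4.28×10^-5; √(3.17ν²L/(gD³h_f)) = 2.49×10^-5
Q = -0.965·0.03330·ln(6.768×10^-5) = 0.3085 m³/s
Check: V = 2.48 m/s, Re = 8.44×10^5, f = 0.01446, h_f = 10.4 m ≈ 10.3 m ✓

Q ≈ 0.309 m³/s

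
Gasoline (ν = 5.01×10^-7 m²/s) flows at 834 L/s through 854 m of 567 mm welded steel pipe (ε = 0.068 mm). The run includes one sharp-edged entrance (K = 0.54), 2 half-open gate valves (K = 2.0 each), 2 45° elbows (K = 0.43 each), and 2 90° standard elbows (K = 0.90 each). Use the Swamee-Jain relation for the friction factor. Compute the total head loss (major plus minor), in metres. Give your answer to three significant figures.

V = 4Q/(πD²) = 3.303 m/s; V²/2g = 0.5561 m
Re = 3.74×10^6, ε/D = 1.20×10^-4 → f = 0.01289 (Swamee-Jain)
Major: h_f = f(L/D)·V²/2g = 0.01289·1506·0.5561 = 10.79 m
Minor: ΣK = 7.20; h_m = ΣK·V²/2g = 4.004 m
Total H_L = 10.79 + 4.004 = 14.80 m

H_L ≈ 14.8 m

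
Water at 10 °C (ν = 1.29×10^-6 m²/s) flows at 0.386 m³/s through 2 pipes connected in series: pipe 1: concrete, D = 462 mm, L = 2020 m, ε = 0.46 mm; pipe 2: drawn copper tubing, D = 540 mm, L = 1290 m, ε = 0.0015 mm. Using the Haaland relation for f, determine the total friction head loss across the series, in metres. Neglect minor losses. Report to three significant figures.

H ≈ 27.9 m

Pipe 1: V = 2.303 m/s, Re = 8.25×10^5, ε/D = 9.96×10^-4, f = 0.01998, h_1 = f(L/D)V²/2g = 23.60 m
Pipe 2: V = 1.685 m/s, Re = 7.06×10^5, ε/D = 2.78×10^-6, f = 0.01233, h_2 = f(L/D)V²/2g = 4.266 m
Series → Q common, losses add: H = Σh = 27.87 m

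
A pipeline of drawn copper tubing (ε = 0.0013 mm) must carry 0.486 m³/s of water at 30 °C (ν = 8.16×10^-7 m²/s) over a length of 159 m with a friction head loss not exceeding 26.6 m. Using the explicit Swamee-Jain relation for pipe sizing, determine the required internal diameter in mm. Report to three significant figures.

D ≈ 260 mm

Swamee-Jain (Type III): D = 0.66·[ε^1.25·(LQ²/(gh_f))^4.75 + ν·Q^9.4·(L/(gh_f))^5.2]^0.04
LQ²/(gh_f) = 0.1439; L/(gh_f) = 0.6093
Term 1 = ε^1.25·(…)^4.75 = 4.40×10^-12; Term 2 = ν·Q^9.4·(…)^5.2 = 7.04×10^-11
D = 0.66·(4.40×10^-12 + 7.04×10^-11)^0.04 = 0.2597 m = 260 mm
Check: V = 9.17 m/s, Re = 2.92×10^6, f = 0.01001, h_f = 26.3 m ≈ 26.6 m ✓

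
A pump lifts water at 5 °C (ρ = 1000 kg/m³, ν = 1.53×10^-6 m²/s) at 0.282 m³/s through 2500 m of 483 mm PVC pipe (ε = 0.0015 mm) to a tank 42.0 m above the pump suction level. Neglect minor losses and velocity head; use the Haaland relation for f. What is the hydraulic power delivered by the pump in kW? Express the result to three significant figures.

P_hyd ≈ 139 kW

V = 4Q/(πD²) = 1.539 m/s; Re = 4.86×10^5; ε/D = 3.11×10^-6; f = 0.01316
h_f = f(L/D)V²/2g = 8.226 m
Total head H = z + h_f = 42.0 + 8.226 = 50.23 m
P_hyd = ρgQH = 1000·9.81·0.282·50.23 = 138.9 kW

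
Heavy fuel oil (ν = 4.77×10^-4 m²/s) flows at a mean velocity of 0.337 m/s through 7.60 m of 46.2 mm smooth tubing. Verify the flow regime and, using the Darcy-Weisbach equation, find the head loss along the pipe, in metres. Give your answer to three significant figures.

h_f ≈ 1.87 m

Re = VD/ν = 0.337·0.04620/4.77×10^-4 = 32.6 → laminar (Re < 2300)
f = 64/Re = 1.961
h_f = f(L/D)V²/(2g) = 1.961·(7.60/0.04620)·0.337²/(2·9.81) = 1.867 m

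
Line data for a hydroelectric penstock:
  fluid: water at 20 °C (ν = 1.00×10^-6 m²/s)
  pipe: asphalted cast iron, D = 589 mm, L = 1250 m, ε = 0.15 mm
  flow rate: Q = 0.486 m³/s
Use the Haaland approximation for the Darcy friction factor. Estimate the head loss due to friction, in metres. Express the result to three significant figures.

V = 4Q/(πD²) = 4·0.486/(π·0.589²) = 1.784 m/s
Re = VD/ν = 1.784·0.589/1.00×10^-6 = 1.05×10^6 → turbulent
ε/D = 0.15/589 = 2.55×10^-4
Haaland: f = 0.01514
h_f = f(L/D)V²/(2g) = 0.01514·(1250/0.589)·1.784²/(2·9.81) = 5.210 m

h_f ≈ 5.21 m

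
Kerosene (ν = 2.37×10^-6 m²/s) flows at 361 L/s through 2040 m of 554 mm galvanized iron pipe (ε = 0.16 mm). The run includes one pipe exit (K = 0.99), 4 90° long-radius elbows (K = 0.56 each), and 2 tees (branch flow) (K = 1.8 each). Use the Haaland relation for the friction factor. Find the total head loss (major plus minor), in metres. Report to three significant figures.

V = 4Q/(πD²) = 1.498 m/s; V²/2g = 0.1143 m
Re = 3.50×10^5, ε/D = 2.89×10^-4 → f = 0.01650 (Haaland)
Major: h_f = f(L/D)·V²/2g = 0.01650·3682·0.1143 = 6.945 m
Minor: ΣK = 6.83; h_m = ΣK·V²/2g = 0.7808 m
Total H_L = 6.945 + 0.7808 = 7.725 m

H_L ≈ 7.73 m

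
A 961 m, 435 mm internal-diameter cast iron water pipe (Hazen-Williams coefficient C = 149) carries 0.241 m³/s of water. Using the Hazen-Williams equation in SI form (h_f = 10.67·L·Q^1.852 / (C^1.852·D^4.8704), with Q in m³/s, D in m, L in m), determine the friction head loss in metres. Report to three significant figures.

h_f ≈ 4.00 m

h_f = 10.67·961·0.241^1.852 / (149^1.852·0.435^4.8704) = 4.003 m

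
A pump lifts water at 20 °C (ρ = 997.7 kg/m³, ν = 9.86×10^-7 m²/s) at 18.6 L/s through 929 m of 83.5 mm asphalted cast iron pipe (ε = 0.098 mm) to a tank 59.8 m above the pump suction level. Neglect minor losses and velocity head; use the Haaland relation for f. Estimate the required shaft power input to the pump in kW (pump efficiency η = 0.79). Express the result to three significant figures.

P_shaft ≈ 45.8 kW

V = 4Q/(πD²) = 3.397 m/s; Re = 2.88×10^5; ε/D = 0.00117; f = 0.02126
h_f = f(L/D)V²/2g = 139.1 m
Total head H = z + h_f = 59.8 + 139.1 = 198.9 m
P_hyd = ρgQH = 997.7·9.81·0.0186·198.9 = 36.20 kW
P_shaft = P_hyd/η = 36.20/0.79 = 45.83 kW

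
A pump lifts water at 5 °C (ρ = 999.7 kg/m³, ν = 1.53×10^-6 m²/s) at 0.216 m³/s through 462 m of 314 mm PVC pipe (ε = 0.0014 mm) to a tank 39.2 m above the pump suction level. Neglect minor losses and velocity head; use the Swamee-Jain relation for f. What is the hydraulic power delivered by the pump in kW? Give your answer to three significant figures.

P_hyd ≈ 98.9 kW

V = 4Q/(πD²) = 2.789 m/s; Re = 5.72×10^5; ε/D = 4.46×10^-6; f = 0.01286
h_f = f(L/D)V²/2g = 7.502 m
Total head H = z + h_f = 39.2 + 7.502 = 46.70 m
P_hyd = ρgQH = 999.7·9.81·0.216·46.70 = 98.93 kW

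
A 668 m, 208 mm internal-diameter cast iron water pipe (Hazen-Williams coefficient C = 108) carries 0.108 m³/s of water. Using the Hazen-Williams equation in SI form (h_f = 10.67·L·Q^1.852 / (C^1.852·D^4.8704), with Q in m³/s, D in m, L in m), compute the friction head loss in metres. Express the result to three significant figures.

h_f = 10.67·668·0.108^1.852 / (108^1.852·0.208^4.8704) = 41.52 m

h_f ≈ 41.5 m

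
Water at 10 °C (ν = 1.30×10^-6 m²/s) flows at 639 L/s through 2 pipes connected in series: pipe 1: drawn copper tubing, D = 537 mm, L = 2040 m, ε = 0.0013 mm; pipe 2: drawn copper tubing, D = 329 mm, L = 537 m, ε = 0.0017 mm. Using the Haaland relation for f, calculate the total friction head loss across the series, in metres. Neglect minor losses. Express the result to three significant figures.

H ≈ 67.1 m

Pipe 1: V = 2.821 m/s, Re = 1.17×10^6, ε/D = 2.42×10^-6, f = 0.01134, h_1 = f(L/D)V²/2g = 17.47 m
Pipe 2: V = 7.517 m/s, Re = 1.90×10^6, ε/D = 5.17×10^-6, f = 0.01057, h_2 = f(L/D)V²/2g = 49.67 m
Series → Q common, losses add: H = Σh = 67.15 m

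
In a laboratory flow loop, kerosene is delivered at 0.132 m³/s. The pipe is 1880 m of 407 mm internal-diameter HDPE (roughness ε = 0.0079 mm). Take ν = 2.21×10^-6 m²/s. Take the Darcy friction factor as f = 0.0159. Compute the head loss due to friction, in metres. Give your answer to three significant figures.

h_f ≈ 3.85 m

V = 4Q/(πD²) = 4·0.132/(π·0.407²) = 1.015 m/s
h_f = f(L/D)V²/(2g) = 0.01590·(1880/0.407)·1.015²/(2·9.81) = 3.853 m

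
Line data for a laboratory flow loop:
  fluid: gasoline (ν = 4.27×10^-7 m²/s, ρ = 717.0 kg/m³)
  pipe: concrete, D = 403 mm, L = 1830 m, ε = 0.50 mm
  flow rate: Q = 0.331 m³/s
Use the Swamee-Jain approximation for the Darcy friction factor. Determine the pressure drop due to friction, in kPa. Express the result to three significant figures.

Δp ≈ 229 kPa

V = 4Q/(πD²) = 4·0.331/(π·0.403²) = 2.595 m/s
Re = VD/ν = 2.595·0.403/4.27×10^-7 = 2.45×10^6 → turbulent
ε/D = 0.50/403 = 0.00124
Swamee-Jain: f = 0.02086
h_f = f(L/D)V²/(2g) = 0.02086·(1830/0.403)·2.595²/(2·9.81) = 32.52 m
Δp = ρg·h_f = 717.0·9.81·32.52 = 228.7 kPa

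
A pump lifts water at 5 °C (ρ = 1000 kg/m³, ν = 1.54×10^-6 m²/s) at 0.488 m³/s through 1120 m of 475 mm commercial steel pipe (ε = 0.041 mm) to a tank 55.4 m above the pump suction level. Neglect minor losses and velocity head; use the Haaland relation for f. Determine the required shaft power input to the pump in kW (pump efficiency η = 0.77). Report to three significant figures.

P_shaft ≈ 420 kW

V = 4Q/(πD²) = 2.754 m/s; Re = 8.49×10^5; ε/D = 8.63×10^-5; f = 0.01332
h_f = f(L/D)V²/2g = 12.14 m
Total head H = z + h_f = 55.4 + 12.14 = 67.54 m
P_hyd = ρgQH = 1000·9.81·0.488·67.54 = 323.3 kW
P_shaft = P_hyd/η = 323.3/0.77 = 419.9 kW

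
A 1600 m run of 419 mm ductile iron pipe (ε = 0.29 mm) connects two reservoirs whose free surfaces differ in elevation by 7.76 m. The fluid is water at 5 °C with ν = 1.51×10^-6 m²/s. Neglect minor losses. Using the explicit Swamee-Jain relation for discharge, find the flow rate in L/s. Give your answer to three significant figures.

Swamee-Jain (Type II): Q = -0.965·√(gD⁵h_f/L)·ln[ε/(3.7D) + √(3.17ν²L/(gD³h_f))]
√(gD⁵h_f/L) = √(9.81·0.419⁵·7.76/1600) = 0.02479
ε/(3.7D) = 1.87×10^-4; √(3.17ν²L/(gD³h_f)) = 4.54×10^-5
Q = -0.965·0.02479·ln(2.325×10^-4) = 0.2001 m³/s
Check: V = 1.45 m/s, Re = 4.03×10^5, f = 0.01906, h_f = 7.81 m ≈ 7.76 m ✓

Q ≈ 200 L/s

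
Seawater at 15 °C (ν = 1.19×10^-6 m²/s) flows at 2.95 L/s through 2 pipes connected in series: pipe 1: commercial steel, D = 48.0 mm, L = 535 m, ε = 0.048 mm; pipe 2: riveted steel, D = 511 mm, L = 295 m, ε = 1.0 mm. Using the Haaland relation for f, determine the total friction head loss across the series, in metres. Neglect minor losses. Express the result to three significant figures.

Pipe 1: V = 1.630 m/s, Re = 6.58×10^4, ε/D = 0.00100, f = 0.02293, h_1 = f(L/D)V²/2g = 34.62 m
Pipe 2: V = 0.01438 m/s, Re = 6180, ε/D = 0.00196, f = 0.03746, h_2 = f(L/D)V²/2g = 2.281×10^-4 m
Series → Q common, losses add: H = Σh = 34.62 m

H ≈ 34.6 m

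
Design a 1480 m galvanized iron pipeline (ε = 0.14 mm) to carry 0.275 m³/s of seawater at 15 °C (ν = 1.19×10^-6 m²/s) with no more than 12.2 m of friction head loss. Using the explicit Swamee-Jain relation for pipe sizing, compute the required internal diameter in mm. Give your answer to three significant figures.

Swamee-Jain (Type III): D = 0.66·[ε^1.25·(LQ²/(gh_f))^4.75 + ν·Q^9.4·(L/(gh_f))^5.2]^0.04
LQ²/(gh_f) = 0.9352; L/(gh_f) = 12.37
Term 1 = ε^1.25·(…)^4.75 = 1.11×10^-5; Term 2 = ν·Q^9.4·(…)^5.2 = 3.05×10^-6
D = 0.66·(1.11×10^-5 + 3.05×10^-6)^0.04 = 0.4222 m = 422 mm
Check: V = 1.96 m/s, Re = 6.97×10^5, f = 0.01630, h_f = 11.2 m ≈ 12.2 m ✓

D ≈ 422 mm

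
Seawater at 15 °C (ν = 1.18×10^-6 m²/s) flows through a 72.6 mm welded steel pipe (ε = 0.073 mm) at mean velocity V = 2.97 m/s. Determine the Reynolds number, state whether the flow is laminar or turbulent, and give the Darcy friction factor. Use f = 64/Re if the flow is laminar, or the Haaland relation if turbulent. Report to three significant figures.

Re ≈ 1.83×10^5; turbulent; f ≈ 0.0210

Re = VD/ν = 2.970·0.0726/1.18×10^-6 = 1.83×10^5
Re > 4000 → turbulent; ε/D = 0.00101
Haaland: f = 0.02104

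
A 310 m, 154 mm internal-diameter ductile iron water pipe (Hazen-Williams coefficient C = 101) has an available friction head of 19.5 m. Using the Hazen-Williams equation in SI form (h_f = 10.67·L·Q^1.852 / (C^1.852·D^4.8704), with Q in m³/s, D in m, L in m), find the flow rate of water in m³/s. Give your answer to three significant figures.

Rearranging: Q = [h_f·C^1.852·D^4.8704 / (10.67·L)]^(1/1.852)
Q = [19.5·101^1.852·0.154^4.8704 / (10.67·310)]^0.540 = 0.04611 m³/s

Q ≈ 0.0461 m³/s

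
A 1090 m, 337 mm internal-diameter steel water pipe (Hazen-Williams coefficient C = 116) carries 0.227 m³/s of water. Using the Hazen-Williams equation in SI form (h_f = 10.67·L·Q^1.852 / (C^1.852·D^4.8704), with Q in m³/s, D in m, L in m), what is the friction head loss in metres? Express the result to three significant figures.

h_f = 10.67·1090·0.227^1.852 / (116^1.852·0.337^4.8704) = 22.40 m

h_f ≈ 22.4 m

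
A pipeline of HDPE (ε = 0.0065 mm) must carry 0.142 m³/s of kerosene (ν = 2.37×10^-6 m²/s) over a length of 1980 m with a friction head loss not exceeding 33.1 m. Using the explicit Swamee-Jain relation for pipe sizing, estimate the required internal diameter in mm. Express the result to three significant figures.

Swamee-Jain (Type III): D = 0.66·[ε^1.25·(LQ²/(gh_f))^4.75 + ν·Q^9.4·(L/(gh_f))^5.2]^0.04
LQ²/(gh_f) = 0.1230; L/(gh_f) = 6.098
Term 1 = ε^1.25·(…)^4.75 = 1.56×10^-11; Term 2 = ν·Q^9.4·(…)^5.2 = 3.08×10^-10
D = 0.66·(1.56×10^-11 + 3.08×10^-10)^0.04 = 0.2754 m = 275 mm
Check: V = 2.38 m/s, Re = 2.77×10^5, f = 0.01485, h_f = 30.9 m ≈ 33.1 m ✓

D ≈ 275 mm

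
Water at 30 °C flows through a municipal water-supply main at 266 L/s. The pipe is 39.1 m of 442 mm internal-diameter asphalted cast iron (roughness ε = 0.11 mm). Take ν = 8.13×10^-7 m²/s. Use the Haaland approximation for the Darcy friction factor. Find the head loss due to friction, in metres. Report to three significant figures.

h_f ≈ 0.205 m

V = 4Q/(πD²) = 4·0.266/(π·0.442²) = 1.734 m/s
Re = VD/ν = 1.734·0.442/8.13×10^-7 = 9.42×10^5 → turbulent
ε/D = 0.11/442 = 2.49×10^-4
Haaland: f = 0.01515
h_f = f(L/D)V²/(2g) = 0.01515·(39.1/0.442)·1.734²/(2·9.81) = 0.2054 m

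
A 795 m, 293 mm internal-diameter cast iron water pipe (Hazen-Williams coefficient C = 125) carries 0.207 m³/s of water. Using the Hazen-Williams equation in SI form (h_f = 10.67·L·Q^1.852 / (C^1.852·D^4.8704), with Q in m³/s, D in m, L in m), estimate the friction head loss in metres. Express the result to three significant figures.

h_f ≈ 23.7 m

h_f = 10.67·795·0.207^1.852 / (125^1.852·0.293^4.8704) = 23.70 m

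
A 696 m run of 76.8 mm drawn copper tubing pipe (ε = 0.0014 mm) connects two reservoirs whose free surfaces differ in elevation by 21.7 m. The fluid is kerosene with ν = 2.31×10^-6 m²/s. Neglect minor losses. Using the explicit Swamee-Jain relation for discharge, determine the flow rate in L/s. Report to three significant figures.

Q ≈ 6.93 L/s

Swamee-Jain (Type II): Q = -0.965·√(gD⁵h_f/L)·ln[ε/(3.7D) + √(3.17ν²L/(gD³h_f))]
√(gD⁵h_f/L) = √(9.81·0.0768⁵·21.7/696) = 9.040×10^-4
ε/(3.7D) = 4.93×10^-6; √(3.17ν²L/(gD³h_f)) = 3.49×10^-4
Q = -0.965·9.040×10^-4·ln(3.543×10^-4) = 0.006931 m³/s
Check: V = 1.50 m/s, Re = 4.97×10^4, f = 0.02086, h_f = 21.6 m ≈ 21.7 m ✓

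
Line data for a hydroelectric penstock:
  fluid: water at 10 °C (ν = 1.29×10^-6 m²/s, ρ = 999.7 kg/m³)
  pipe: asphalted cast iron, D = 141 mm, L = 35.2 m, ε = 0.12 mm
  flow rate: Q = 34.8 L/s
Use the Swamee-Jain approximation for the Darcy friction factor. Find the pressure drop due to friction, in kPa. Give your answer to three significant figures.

Δp ≈ 12.6 kPa

V = 4Q/(πD²) = 4·0.0348/(π·0.141²) = 2.229 m/s
Re = VD/ν = 2.229·0.141/1.29×10^-6 = 2.44×10^5 → turbulent
ε/D = 0.12/141 = 8.51×10^-4
Swamee-Jain: f = 0.02033
h_f = f(L/D)V²/(2g) = 0.02033·(35.2/0.141)·2.229²/(2·9.81) = 1.285 m
Δp = ρg·h_f = 999.7·9.81·1.285 = 12.60 kPa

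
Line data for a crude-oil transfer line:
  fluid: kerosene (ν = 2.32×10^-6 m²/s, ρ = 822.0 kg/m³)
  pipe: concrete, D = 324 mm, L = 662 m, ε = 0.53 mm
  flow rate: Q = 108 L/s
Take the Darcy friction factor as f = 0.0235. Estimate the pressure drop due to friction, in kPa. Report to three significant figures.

Δp ≈ 33.9 kPa

V = 4Q/(πD²) = 4·0.108/(π·0.324²) = 1.310 m/s
h_f = f(L/D)V²/(2g) = 0.02350·(662/0.324)·1.310²/(2·9.81) = 4.199 m
Δp = ρg·h_f = 822.0·9.81·4.199 = 33.86 kPa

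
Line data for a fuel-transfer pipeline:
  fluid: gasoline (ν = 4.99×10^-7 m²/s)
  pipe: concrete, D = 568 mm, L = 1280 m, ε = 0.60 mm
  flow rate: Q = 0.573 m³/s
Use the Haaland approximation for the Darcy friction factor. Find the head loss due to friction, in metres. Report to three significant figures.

h_f ≈ 11.8 m

V = 4Q/(πD²) = 4·0.573/(π·0.568²) = 2.261 m/s
Re = VD/ν = 2.261·0.568/4.99×10^-7 = 2.57×10^6 → turbulent
ε/D = 0.60/568 = 0.00106
Haaland: f = 0.02004
h_f = f(L/D)V²/(2g) = 0.02004·(1280/0.568)·2.261²/(2·9.81) = 11.77 m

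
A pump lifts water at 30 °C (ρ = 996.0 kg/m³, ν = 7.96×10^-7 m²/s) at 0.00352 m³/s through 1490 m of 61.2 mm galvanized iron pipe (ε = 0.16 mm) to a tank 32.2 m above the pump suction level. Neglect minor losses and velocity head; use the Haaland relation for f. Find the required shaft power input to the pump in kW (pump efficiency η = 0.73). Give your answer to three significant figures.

P_shaft ≈ 3.74 kW

V = 4Q/(πD²) = 1.197 m/s; Re = 9.20×10^4; ε/D = 0.00261; f = 0.02661
h_f = f(L/D)V²/2g = 47.29 m
Total head H = z + h_f = 32.2 + 47.29 = 79.49 m
P_hyd = ρgQH = 996.0·9.81·0.00352·79.49 = 2.734 kW
P_shaft = P_hyd/η = 2.734/0.73 = 3.745 kW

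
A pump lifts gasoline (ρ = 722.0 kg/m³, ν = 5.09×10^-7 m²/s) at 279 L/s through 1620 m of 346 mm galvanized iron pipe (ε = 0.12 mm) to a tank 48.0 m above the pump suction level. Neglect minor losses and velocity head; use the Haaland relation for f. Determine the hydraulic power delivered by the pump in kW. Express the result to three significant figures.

P_hyd ≈ 160 kW

V = 4Q/(πD²) = 2.967 m/s; Re = 2.02×10^6; ε/D = 3.47×10^-4; f = 0.01573
h_f = f(L/D)V²/2g = 33.06 m
Total head H = z + h_f = 48.0 + 33.06 = 81.06 m
P_hyd = ρgQH = 722.0·9.81·0.279·81.06 = 160.2 kW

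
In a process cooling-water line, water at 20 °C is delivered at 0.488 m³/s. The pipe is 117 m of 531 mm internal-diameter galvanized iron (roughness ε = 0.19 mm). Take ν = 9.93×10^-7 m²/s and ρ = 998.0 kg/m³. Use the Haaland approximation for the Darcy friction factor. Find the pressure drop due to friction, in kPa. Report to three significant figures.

Δp ≈ 8.55 kPa

V = 4Q/(πD²) = 4·0.488/(π·0.531²) = 2.204 m/s
Re = VD/ν = 2.204·0.531/9.93×10^-7 = 1.18×10^6 → turbulent
ε/D = 0.19/531 = 3.58×10^-4
Haaland: f = 0.01602
h_f = f(L/D)V²/(2g) = 0.01602·(117/0.531)·2.204²/(2·9.81) = 0.8738 m
Δp = ρg·h_f = 998.0·9.81·0.8738 = 8.555 kPa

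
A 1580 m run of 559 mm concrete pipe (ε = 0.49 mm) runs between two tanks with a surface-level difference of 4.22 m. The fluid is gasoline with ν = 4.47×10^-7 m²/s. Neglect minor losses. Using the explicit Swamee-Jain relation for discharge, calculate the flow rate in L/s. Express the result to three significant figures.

Q ≈ 303 L/s

Swamee-Jain (Type II): Q = -0.965·√(gD⁵h_f/L)·ln[ε/(3.7D) + √(3.17ν²L/(gD³h_f))]
√(gD⁵h_f/L) = √(9.81·0.559⁵·4.22/1580) = 0.03782
ε/(3.7D) = 2.37×10^-4; √(3.17ν²L/(gD³h_f)) = 1.18×10^-5
Q = -0.965·0.03782·ln(2.487×10^-4) = 0.3029 m³/s
Check: V = 1.23 m/s, Re = 1.54×10^6, f = 0.01931, h_f = 4.24 m ≈ 4.22 m ✓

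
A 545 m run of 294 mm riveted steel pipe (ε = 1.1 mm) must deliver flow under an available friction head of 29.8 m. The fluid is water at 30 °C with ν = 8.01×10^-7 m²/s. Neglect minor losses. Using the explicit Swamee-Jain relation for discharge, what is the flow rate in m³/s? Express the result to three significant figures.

Swamee-Jain (Type II): Q = -0.965·√(gD⁵h_f/L)·ln[ε/(3.7D) + √(3.17ν²L/(gD³h_f))]
√(gD⁵h_f/L) = √(9.81·0.294⁵·29.8/545) = 0.03433
ε/(3.7D) = 0.00101; √(3.17ν²L/(gD³h_f)) = 1.22×10^-5
Q = -0.965·0.03433·ln(0.001023) = 0.2280 m³/s
Check: V = 3.36 m/s, Re = 1.23×10^6, f = 0.02802, h_f = 29.9 m ≈ 29.8 m ✓

Q ≈ 0.228 m³/s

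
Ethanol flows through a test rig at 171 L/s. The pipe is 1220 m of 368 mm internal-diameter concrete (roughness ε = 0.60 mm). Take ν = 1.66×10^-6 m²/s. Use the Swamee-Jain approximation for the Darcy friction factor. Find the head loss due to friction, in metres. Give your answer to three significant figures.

h_f ≈ 10.0 m

V = 4Q/(πD²) = 4·0.171/(π·0.368²) = 1.608 m/s
Re = VD/ν = 1.608·0.368/1.66×10^-6 = 3.56×10^5 → turbulent
ε/D = 0.60/368 = 0.00163
Swamee-Jain: f = 0.02292
h_f = f(L/D)V²/(2g) = 0.02292·(1220/0.368)·1.608²/(2·9.81) = 10.01 m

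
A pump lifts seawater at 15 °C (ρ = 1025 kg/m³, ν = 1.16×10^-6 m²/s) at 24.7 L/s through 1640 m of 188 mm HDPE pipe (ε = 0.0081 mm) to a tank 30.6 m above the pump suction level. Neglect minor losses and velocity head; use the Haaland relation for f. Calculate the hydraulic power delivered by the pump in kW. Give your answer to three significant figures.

V = 4Q/(πD²) = 0.8898 m/s; Re = 1.44×10^5; ε/D = 4.31×10^-5; f = 0.01676
h_f = f(L/D)V²/2g = 5.901 m
Total head H = z + h_f = 30.6 + 5.901 = 36.50 m
P_hyd = ρgQH = 1025·9.81·0.0247·36.50 = 9.066 kW

P_hyd ≈ 9.07 kW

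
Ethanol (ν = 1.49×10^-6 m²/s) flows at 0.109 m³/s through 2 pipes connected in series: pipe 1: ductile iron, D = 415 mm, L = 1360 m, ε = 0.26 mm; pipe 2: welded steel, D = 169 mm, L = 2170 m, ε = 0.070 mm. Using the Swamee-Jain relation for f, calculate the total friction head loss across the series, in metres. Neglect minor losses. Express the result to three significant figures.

Pipe 1: V = 0.8058 m/s, Re = 2.24×10^5, ε/D = 6.27×10^-4, f = 0.01940, h_1 = f(L/D)V²/2g = 2.104 m
Pipe 2: V = 4.859 m/s, Re = 5.51×10^5, ε/D = 4.14×10^-4, f = 0.01712, h_2 = f(L/D)V²/2g = 264.6 m
Series → Q common, losses add: H = Σh = 266.7 m

H ≈ 267 m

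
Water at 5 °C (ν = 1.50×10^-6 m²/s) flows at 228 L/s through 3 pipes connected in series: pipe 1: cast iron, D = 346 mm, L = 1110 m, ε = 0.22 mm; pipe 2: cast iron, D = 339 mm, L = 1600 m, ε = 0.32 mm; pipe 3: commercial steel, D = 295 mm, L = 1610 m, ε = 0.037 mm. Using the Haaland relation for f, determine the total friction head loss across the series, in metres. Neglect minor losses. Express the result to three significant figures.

Pipe 1: V = 2.425 m/s, Re = 5.59×10^5, ε/D = 6.36×10^-4, f = 0.01832, h_1 = f(L/D)V²/2g = 17.61 m
Pipe 2: V = 2.526 m/s, Re = 5.71×10^5, ε/D = 9.44×10^-4, f = 0.01988, h_2 = f(L/D)V²/2g = 30.52 m
Pipe 3: V = 3.336 m/s, Re = 6.56×10^5, ε/D = 1.25×10^-4, f = 0.01416, h_3 = f(L/D)V²/2g = 43.83 m
Series → Q common, losses add: H = Σh = 91.96 m

H ≈ 92.0 m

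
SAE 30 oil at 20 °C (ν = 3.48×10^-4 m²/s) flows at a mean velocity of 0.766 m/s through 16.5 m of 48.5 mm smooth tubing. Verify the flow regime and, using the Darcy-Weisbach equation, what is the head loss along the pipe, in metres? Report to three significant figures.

h_f ≈ 6.10 m

Re = VD/ν = 0.766·0.04850/3.48×10^-4 = 107 → laminar (Re < 2300)
f = 64/Re = 0.5995
h_f = f(L/D)V²/(2g) = 0.5995·(16.5/0.04850)·0.766²/(2·9.81) = 6.099 m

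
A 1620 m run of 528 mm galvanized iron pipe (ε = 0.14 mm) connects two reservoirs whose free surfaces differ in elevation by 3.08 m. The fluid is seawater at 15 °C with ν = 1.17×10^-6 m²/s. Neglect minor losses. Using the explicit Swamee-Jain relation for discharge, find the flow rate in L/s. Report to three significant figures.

Swamee-Jain (Type II): Q = -0.965·√(gD⁵h_f/L)·ln[ε/(3.7D) + √(3.17ν²L/(gD³h_f))]
√(gD⁵h_f/L) = √(9.81·0.528⁵·3.08/1620) = 0.02767
ε/(3.7D) = 7.17×10^-5; √(3.17ν²L/(gD³h_f)) = 3.98×10^-5
Q = -0.965·0.02767·ln(1.114×10^-4) = 0.2430 m³/s
Check: V = 1.11 m/s, Re = 5.01×10^5, f = 0.01609, h_f = 3.10 m ≈ 3.08 m ✓

Q ≈ 243 L/s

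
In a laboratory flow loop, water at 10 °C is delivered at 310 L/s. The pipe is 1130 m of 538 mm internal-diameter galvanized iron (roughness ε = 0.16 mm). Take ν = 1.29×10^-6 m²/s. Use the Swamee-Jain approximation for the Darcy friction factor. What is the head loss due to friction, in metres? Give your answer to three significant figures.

V = 4Q/(πD²) = 4·0.310/(π·0.538²) = 1.364 m/s
Re = VD/ν = 1.364·0.538/1.29×10^-6 = 5.69×10^5 → turbulent
ε/D = 0.16/538 = 2.97×10^-4
Swamee-Jain: f = 0.01621
h_f = f(L/D)V²/(2g) = 0.01621·(1130/0.538)·1.364²/(2·9.81) = 3.228 m

h_f ≈ 3.23 m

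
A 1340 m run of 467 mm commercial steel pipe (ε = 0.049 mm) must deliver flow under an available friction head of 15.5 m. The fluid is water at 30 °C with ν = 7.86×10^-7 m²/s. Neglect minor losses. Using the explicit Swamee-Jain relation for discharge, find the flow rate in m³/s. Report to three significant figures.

Q ≈ 0.489 m³/s

Swamee-Jain (Type II): Q = -0.965·√(gD⁵h_f/L)·ln[ε/(3.7D) + √(3.17ν²L/(gD³h_f))]
√(gD⁵h_f/L) = √(9.81·0.467⁵·15.5/1340) = 0.05020
ε/(3.7D) = 2.84×10^-5; √(3.17ν²L/(gD³h_f)) = 1.30×10^-5
Q = -0.965·0.05020·ln(4.138×10^-5) = 0.4890 m³/s
Check: V = 2.85 m/s, Re = 1.70×10^6, f = 0.01309, h_f = 15.6 m ≈ 15.5 m ✓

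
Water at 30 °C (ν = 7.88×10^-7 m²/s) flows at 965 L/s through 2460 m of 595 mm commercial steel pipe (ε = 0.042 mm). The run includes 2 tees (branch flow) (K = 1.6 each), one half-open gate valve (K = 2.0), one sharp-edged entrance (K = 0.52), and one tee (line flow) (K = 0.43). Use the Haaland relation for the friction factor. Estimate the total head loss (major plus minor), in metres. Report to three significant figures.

H_L ≈ 34.2 m

V = 4Q/(πD²) = 3.471 m/s; V²/2g = 0.6139 m
Re = 2.62×10^6, ε/D = 7.06×10^-5 → f = 0.01198 (Haaland)
Major: h_f = f(L/D)·V²/2g = 0.01198·4134·0.6139 = 30.41 m
Minor: ΣK = 6.15; h_m = ΣK·V²/2g = 3.776 m
Total H_L = 30.41 + 3.776 = 34.19 m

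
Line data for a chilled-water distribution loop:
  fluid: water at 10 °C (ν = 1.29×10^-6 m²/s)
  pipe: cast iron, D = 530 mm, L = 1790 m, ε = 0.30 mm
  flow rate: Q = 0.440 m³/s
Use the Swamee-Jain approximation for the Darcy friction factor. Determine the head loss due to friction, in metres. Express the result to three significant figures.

V = 4Q/(πD²) = 4·0.440/(π·0.530²) = 1.994 m/s
Re = VD/ν = 1.994·0.530/1.29×10^-6 = 8.19×10^5 → turbulent
ε/D = 0.30/530 = 5.66×10^-4
Swamee-Jain: f = 0.01784
h_f = f(L/D)V²/(2g) = 0.01784·(1790/0.530)·1.994²/(2·9.81) = 12.21 m

h_f ≈ 12.2 m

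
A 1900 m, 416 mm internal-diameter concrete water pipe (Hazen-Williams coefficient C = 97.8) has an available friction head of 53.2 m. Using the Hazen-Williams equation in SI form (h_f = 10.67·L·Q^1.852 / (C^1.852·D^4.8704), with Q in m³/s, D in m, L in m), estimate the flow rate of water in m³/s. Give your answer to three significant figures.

Q ≈ 0.394 m³/s

Rearranging: Q = [h_f·C^1.852·D^4.8704 / (10.67·L)]^(1/1.852)
Q = [53.2·97.8^1.852·0.416^4.8704 / (10.67·1900)]^0.540 = 0.3935 m³/s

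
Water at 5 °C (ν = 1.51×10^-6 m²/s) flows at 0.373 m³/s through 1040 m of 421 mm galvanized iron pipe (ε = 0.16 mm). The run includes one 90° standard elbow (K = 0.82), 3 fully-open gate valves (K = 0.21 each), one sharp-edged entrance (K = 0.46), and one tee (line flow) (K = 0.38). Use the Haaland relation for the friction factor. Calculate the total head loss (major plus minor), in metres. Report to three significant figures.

H_L ≈ 15.7 m

V = 4Q/(πD²) = 2.680 m/s; V²/2g = 0.3659 m
Re = 7.47×10^5, ε/D = 3.80×10^-4 → f = 0.01645 (Haaland)
Major: h_f = f(L/D)·V²/2g = 0.01645·2470·0.3659 = 14.87 m
Minor: ΣK = 2.29; h_m = ΣK·V²/2g = 0.8380 m
Total H_L = 14.87 + 0.8380 = 15.71 m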